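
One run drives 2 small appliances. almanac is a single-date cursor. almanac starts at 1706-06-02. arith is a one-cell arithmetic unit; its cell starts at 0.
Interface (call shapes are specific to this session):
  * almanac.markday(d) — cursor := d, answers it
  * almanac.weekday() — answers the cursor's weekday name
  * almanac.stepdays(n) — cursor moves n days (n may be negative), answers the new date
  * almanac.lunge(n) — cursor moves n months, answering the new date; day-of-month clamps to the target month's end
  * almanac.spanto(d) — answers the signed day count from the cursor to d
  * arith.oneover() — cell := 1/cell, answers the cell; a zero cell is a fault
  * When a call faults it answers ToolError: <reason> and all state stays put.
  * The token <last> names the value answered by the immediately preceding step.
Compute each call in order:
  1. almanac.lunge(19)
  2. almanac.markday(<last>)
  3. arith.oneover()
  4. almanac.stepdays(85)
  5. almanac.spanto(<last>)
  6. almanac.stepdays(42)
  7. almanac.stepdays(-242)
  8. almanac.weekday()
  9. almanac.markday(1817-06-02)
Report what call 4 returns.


Step: almanac.lunge[n→19]
Result: 1708-01-02
Step: almanac.markday[d→<last>]
Result: 1708-01-02
Step: arith.oneover[]
Result: ToolError: reciprocal of zero
Step: almanac.stepdays[n→85]
Result: 1708-03-27
Step: almanac.spanto[d→<last>]
Result: 0
Step: almanac.stepdays[n→42]
Result: 1708-05-08
Step: almanac.stepdays[n→-242]
Result: 1707-09-09
Step: almanac.weekday[]
Result: Friday
Step: almanac.markday[d→1817-06-02]
Result: 1817-06-02

Answer: 1708-03-27


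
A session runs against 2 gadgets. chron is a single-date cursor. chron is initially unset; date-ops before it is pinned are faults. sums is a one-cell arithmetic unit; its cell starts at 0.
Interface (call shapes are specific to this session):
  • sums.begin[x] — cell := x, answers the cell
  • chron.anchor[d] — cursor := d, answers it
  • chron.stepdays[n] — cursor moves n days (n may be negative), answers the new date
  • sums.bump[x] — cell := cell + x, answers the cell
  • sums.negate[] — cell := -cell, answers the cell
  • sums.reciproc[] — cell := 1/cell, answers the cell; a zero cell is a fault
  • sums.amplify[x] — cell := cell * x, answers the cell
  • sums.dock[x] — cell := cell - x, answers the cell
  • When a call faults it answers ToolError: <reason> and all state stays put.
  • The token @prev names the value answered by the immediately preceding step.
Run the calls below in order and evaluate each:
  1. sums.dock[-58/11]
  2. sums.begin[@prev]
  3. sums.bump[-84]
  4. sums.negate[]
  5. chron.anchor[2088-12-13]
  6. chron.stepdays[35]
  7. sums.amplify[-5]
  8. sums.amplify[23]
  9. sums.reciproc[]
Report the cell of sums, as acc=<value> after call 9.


[in] dock -58/11
  58/11
[in] begin @prev
  58/11
[in] bump -84
  -866/11
[in] negate
  866/11
[in] anchor 2088-12-13
  2088-12-13
[in] stepdays 35
  2089-01-17
[in] amplify -5
  -4330/11
[in] amplify 23
  -99590/11
[in] reciproc
  -11/99590

Answer: acc=-11/99590


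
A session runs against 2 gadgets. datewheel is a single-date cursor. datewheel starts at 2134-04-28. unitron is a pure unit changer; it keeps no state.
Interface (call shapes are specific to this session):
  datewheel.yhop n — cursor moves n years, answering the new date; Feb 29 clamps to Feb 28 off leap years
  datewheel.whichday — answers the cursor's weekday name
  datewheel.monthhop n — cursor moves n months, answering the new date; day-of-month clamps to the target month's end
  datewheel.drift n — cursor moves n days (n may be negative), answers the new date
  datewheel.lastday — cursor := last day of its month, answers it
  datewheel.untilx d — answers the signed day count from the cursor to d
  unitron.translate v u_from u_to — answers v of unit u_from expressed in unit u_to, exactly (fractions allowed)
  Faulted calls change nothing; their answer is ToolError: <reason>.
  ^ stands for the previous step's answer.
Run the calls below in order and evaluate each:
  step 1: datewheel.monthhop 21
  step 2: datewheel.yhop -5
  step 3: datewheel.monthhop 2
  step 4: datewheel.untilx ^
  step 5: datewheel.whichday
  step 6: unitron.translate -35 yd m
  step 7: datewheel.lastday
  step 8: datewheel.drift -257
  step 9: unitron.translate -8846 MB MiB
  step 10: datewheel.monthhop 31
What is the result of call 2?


Answer: 2131-01-28

Derivation:
$ monthhop n: 21
:: 2136-01-28
$ yhop n: -5
:: 2131-01-28
$ monthhop n: 2
:: 2131-03-28
$ untilx d: ^
:: 0
$ whichday
:: Wednesday
$ translate v: -35 u_from: yd u_to: m
:: -8001/250
$ lastday
:: 2131-03-31
$ drift n: -257
:: 2130-07-17
$ translate v: -8846 u_from: MB u_to: MiB
:: -69109375/8192
$ monthhop n: 31
:: 2133-02-17


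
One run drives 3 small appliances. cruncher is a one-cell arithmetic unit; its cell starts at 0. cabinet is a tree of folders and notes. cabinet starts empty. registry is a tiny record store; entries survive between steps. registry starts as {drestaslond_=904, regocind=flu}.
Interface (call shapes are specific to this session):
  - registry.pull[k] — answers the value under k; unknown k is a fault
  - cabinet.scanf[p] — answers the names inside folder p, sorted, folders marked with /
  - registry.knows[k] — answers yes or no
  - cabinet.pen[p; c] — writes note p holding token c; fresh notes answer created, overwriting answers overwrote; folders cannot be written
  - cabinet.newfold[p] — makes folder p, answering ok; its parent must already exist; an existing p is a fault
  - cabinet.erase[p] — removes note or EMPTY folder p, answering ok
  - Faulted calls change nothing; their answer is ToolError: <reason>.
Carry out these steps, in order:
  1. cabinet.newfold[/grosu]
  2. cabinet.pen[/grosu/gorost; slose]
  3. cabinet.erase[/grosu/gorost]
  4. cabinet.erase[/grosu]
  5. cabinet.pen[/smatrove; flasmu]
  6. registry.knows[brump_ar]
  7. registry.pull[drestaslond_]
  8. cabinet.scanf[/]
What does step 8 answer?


;; 1. cabinet.newfold(p='/grosu') => ok
;; 2. cabinet.pen(p='/grosu/gorost', c='slose') => created
;; 3. cabinet.erase(p='/grosu/gorost') => ok
;; 4. cabinet.erase(p='/grosu') => ok
;; 5. cabinet.pen(p='/smatrove', c='flasmu') => created
;; 6. registry.knows(k='brump_ar') => no
;; 7. registry.pull(k='drestaslond_') => 904
;; 8. cabinet.scanf(p='/') => [smatrove]

Answer: [smatrove]


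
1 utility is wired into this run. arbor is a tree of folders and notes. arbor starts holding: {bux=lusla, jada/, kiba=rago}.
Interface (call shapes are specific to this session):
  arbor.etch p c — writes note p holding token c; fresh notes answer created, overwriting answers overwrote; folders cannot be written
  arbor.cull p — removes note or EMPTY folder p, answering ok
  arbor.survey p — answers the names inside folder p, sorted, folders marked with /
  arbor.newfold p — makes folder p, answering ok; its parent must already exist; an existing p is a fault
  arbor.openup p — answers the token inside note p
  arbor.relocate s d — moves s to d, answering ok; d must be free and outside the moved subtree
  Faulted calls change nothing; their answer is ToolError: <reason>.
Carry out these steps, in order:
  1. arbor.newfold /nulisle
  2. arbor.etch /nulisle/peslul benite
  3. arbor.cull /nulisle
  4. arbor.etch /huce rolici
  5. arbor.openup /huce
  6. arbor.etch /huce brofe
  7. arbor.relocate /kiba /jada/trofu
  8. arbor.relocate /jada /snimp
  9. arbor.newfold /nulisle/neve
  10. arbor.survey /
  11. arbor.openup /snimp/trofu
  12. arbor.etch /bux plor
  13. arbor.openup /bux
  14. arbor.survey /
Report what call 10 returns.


Answer: [bux, huce, nulisle/, snimp/]

Derivation:
! 1. newfold(p='/nulisle') => ok
! 2. etch(p='/nulisle/peslul', c='benite') => created
! 3. cull(p='/nulisle') => ToolError: not empty
! 4. etch(p='/huce', c='rolici') => created
! 5. openup(p='/huce') => rolici
! 6. etch(p='/huce', c='brofe') => overwrote
! 7. relocate(s='/kiba', d='/jada/trofu') => ok
! 8. relocate(s='/jada', d='/snimp') => ok
! 9. newfold(p='/nulisle/neve') => ok
! 10. survey(p='/') => [bux, huce, nulisle/, snimp/]
! 11. openup(p='/snimp/trofu') => rago
! 12. etch(p='/bux', c='plor') => overwrote
! 13. openup(p='/bux') => plor
! 14. survey(p='/') => [bux, huce, nulisle/, snimp/]


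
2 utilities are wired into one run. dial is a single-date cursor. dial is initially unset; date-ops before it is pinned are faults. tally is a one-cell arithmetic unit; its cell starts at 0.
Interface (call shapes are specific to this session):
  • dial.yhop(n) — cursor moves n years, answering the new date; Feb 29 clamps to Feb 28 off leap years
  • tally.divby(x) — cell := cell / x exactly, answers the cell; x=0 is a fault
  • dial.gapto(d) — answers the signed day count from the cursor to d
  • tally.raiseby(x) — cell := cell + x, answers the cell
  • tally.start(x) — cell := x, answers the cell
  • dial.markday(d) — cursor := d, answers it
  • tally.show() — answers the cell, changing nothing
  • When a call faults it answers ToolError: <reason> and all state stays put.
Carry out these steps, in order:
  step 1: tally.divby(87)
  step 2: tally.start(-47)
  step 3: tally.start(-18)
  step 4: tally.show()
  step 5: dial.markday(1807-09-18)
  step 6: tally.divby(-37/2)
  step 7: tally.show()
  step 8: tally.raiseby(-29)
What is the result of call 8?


·→ divby(x→87)
·← 0
·→ start(x→-47)
·← -47
·→ start(x→-18)
·← -18
·→ show()
·← -18
·→ markday(d→1807-09-18)
·← 1807-09-18
·→ divby(x→-37/2)
·← 36/37
·→ show()
·← 36/37
·→ raiseby(x→-29)
·← -1037/37

Answer: -1037/37


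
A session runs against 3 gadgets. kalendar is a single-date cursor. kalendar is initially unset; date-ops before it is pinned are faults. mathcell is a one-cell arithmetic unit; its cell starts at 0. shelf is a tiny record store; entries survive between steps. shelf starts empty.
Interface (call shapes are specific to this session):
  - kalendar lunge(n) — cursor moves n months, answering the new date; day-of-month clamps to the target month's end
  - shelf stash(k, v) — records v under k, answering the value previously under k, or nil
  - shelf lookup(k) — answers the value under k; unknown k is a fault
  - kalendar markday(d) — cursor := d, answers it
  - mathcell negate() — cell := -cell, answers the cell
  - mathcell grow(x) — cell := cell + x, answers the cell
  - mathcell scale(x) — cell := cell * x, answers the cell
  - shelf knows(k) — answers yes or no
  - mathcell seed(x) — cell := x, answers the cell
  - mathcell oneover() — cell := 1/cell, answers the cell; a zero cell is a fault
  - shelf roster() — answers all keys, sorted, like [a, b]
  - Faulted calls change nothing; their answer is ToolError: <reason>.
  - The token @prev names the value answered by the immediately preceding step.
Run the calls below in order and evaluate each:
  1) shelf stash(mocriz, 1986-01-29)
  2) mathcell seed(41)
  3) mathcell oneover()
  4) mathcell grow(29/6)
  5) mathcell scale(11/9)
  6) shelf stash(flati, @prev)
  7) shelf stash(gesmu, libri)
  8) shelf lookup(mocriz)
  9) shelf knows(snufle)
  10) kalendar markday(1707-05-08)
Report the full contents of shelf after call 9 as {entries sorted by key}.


Answer: {flati=13145/2214, gesmu=libri, mocriz=1986-01-29}

Derivation:
// shelf stash(k: mocriz, v: 1986-01-29) : nil
// mathcell seed(x: 41) : 41
// mathcell oneover() : 1/41
// mathcell grow(x: 29/6) : 1195/246
// mathcell scale(x: 11/9) : 13145/2214
// shelf stash(k: flati, v: @prev) : nil
// shelf stash(k: gesmu, v: libri) : nil
// shelf lookup(k: mocriz) : 1986-01-29
// shelf knows(k: snufle) : no
// kalendar markday(d: 1707-05-08) : 1707-05-08


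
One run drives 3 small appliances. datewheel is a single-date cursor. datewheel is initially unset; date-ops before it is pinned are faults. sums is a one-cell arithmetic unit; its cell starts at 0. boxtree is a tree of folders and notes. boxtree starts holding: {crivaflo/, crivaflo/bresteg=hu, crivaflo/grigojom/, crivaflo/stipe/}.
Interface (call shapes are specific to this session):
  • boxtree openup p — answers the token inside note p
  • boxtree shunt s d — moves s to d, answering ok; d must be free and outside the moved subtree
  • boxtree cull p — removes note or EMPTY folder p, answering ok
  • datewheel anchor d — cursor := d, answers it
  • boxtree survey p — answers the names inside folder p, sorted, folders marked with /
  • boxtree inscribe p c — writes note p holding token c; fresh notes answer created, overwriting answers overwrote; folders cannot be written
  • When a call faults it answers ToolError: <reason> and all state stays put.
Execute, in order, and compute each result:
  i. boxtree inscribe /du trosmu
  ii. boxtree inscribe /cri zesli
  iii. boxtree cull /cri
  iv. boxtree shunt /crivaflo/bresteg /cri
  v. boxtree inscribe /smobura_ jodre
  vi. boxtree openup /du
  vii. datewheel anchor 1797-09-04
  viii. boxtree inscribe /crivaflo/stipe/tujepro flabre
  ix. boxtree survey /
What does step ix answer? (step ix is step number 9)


Answer: [cri, crivaflo/, du, smobura_]

Derivation:
I call boxtree inscribe on /du, trosmu, which returns created.
I run boxtree inscribe on /cri, zesli, giving created.
Now I run boxtree cull on /cri, → ok.
Using boxtree shunt on /crivaflo/bresteg, /cri, which returns ok.
I use boxtree inscribe on /smobura_, jodre, yielding created.
Now I run boxtree openup on /du, giving trosmu.
I try datewheel anchor on 1797-09-04, and see 1797-09-04.
Next I call boxtree inscribe on /crivaflo/stipe/tujepro, flabre, giving created.
I try boxtree survey on /, which returns [cri, crivaflo/, du, smobura_].


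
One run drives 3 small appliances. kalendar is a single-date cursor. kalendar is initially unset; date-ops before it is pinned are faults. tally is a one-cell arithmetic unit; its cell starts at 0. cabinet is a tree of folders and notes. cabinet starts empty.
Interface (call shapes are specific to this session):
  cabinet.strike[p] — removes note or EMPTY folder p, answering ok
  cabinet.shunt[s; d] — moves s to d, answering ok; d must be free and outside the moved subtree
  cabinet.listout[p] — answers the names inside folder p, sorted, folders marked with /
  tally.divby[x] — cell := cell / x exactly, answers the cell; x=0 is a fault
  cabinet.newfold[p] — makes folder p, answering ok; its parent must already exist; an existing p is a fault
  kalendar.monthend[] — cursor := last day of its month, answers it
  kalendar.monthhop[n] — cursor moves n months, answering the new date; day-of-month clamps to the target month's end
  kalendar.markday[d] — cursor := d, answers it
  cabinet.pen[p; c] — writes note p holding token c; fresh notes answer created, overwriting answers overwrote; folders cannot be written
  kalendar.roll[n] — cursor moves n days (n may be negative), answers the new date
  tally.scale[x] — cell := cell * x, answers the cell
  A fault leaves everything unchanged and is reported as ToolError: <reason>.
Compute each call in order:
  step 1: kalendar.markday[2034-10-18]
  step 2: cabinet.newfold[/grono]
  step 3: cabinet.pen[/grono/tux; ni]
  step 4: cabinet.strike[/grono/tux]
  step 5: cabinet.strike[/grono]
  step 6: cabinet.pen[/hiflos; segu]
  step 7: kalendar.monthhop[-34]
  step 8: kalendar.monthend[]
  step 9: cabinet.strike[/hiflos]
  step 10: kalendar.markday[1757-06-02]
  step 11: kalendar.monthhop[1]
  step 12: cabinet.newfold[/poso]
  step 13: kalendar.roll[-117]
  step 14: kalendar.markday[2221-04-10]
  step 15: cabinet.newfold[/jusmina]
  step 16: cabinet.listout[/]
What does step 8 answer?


Answer: 2031-12-31

Derivation:
# kalendar.markday(d→2034-10-18) -> 2034-10-18
# cabinet.newfold(p→/grono) -> ok
# cabinet.pen(p→/grono/tux, c→ni) -> created
# cabinet.strike(p→/grono/tux) -> ok
# cabinet.strike(p→/grono) -> ok
# cabinet.pen(p→/hiflos, c→segu) -> created
# kalendar.monthhop(n→-34) -> 2031-12-18
# kalendar.monthend() -> 2031-12-31
# cabinet.strike(p→/hiflos) -> ok
# kalendar.markday(d→1757-06-02) -> 1757-06-02
# kalendar.monthhop(n→1) -> 1757-07-02
# cabinet.newfold(p→/poso) -> ok
# kalendar.roll(n→-117) -> 1757-03-07
# kalendar.markday(d→2221-04-10) -> 2221-04-10
# cabinet.newfold(p→/jusmina) -> ok
# cabinet.listout(p→/) -> [jusmina/, poso/]


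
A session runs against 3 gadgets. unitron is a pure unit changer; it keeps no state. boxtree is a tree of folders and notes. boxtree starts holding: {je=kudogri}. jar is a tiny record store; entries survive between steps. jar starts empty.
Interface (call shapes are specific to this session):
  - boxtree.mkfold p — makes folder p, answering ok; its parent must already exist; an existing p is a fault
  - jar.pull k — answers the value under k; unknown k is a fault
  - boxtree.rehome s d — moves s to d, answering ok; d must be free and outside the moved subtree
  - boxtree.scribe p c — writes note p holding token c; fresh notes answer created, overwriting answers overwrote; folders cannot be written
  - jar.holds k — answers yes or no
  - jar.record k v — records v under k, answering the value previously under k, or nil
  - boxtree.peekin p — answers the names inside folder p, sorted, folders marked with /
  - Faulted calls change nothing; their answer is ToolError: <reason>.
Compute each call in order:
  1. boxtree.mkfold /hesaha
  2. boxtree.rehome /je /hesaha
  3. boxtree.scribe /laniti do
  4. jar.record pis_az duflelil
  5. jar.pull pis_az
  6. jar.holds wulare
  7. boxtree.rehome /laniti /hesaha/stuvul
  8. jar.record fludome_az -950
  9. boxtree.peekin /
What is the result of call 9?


Answer: [hesaha/, je]

Derivation:
·→ mkfold(p='/hesaha')
·← ok
·→ rehome(s='/je', d='/hesaha')
·← ToolError: exists
·→ scribe(p='/laniti', c='do')
·← created
·→ record(k='pis_az', v='duflelil')
·← nil
·→ pull(k='pis_az')
·← duflelil
·→ holds(k='wulare')
·← no
·→ rehome(s='/laniti', d='/hesaha/stuvul')
·← ok
·→ record(k='fludome_az', v='-950')
·← nil
·→ peekin(p='/')
·← [hesaha/, je]


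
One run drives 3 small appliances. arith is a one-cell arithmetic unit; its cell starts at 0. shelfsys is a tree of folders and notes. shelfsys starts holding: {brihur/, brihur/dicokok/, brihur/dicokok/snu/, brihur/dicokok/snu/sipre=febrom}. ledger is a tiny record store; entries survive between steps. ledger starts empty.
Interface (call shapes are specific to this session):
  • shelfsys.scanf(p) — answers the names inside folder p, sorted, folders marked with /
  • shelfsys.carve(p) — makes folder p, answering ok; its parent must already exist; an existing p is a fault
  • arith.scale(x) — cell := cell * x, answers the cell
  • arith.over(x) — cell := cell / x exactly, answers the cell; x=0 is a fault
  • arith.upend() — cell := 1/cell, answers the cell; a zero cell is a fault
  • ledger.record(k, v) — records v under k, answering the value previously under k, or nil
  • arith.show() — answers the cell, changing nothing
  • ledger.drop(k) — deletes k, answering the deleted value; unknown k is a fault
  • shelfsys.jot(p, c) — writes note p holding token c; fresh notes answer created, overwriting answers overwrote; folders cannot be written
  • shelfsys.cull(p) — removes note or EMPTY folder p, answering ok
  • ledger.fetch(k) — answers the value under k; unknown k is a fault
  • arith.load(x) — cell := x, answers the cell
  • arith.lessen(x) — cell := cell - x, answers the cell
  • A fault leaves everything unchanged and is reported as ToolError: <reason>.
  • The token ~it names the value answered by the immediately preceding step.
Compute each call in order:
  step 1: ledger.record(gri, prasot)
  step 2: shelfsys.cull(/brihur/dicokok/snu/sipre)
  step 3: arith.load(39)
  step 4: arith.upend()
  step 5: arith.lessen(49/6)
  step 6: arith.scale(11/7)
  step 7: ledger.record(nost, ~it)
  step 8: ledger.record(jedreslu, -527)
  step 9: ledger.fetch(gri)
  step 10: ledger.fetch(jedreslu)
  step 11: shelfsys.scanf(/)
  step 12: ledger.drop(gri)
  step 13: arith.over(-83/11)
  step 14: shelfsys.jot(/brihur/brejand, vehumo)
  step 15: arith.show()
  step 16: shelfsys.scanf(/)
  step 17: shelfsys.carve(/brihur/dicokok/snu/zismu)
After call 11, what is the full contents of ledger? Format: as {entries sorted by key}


Answer: {gri=prasot, jedreslu=-527, nost=-6985/546}

Derivation:
% ledger.record gri prasot
  nil
% shelfsys.cull /brihur/dicokok/snu/sipre
  ok
% arith.load 39
  39
% arith.upend
  1/39
% arith.lessen 49/6
  -635/78
% arith.scale 11/7
  -6985/546
% ledger.record nost ~it
  nil
% ledger.record jedreslu -527
  nil
% ledger.fetch gri
  prasot
% ledger.fetch jedreslu
  -527
% shelfsys.scanf /
  [brihur/]
% ledger.drop gri
  prasot
% arith.over -83/11
  76835/45318
% shelfsys.jot /brihur/brejand vehumo
  created
% arith.show
  76835/45318
% shelfsys.scanf /
  [brihur/]
% shelfsys.carve /brihur/dicokok/snu/zismu
  ok


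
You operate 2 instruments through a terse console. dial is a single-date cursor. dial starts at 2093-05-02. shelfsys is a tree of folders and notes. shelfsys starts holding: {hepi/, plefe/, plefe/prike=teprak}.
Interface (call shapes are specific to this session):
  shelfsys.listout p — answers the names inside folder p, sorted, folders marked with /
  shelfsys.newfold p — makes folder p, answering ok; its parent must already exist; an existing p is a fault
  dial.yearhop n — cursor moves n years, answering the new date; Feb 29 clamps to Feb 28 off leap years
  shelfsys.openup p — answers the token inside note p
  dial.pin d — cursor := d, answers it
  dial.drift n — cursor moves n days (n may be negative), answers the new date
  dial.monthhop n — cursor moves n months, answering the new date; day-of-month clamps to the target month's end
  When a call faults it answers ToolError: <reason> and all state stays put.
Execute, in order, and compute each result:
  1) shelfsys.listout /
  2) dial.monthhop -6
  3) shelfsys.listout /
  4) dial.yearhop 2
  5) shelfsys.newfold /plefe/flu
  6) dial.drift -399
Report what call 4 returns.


Answer: 2094-11-02

Derivation:
// shelfsys.listout(p='/') => [hepi/, plefe/]
// dial.monthhop(n='-6') => 2092-11-02
// shelfsys.listout(p='/') => [hepi/, plefe/]
// dial.yearhop(n='2') => 2094-11-02
// shelfsys.newfold(p='/plefe/flu') => ok
// dial.drift(n='-399') => 2093-09-29


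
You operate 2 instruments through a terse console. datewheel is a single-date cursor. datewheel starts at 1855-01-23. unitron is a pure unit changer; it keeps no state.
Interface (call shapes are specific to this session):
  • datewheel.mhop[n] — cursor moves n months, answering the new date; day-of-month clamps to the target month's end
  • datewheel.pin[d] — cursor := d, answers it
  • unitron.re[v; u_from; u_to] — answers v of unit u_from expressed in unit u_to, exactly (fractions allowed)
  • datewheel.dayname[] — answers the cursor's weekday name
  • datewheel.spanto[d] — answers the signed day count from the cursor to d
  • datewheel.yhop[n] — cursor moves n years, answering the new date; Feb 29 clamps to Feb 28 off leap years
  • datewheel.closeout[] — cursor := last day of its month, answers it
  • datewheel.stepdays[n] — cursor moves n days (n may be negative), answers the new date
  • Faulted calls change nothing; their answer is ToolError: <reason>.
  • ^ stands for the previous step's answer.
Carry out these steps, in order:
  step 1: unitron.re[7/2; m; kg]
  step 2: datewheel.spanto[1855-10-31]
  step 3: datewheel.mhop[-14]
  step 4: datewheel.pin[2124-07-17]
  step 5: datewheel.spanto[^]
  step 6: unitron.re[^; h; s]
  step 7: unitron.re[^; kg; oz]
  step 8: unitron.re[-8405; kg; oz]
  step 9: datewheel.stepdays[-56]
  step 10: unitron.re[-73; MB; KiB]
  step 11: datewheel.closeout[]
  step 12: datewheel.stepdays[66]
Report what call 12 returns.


I invoke unitron.re on 7/2, m, kg, yielding ToolError: incompatible units.
I run datewheel.spanto on 1855-10-31, — result: 281.
Then datewheel.mhop on -14, and observe 1853-11-23.
I run datewheel.pin on 2124-07-17, → 2124-07-17.
I use datewheel.spanto on ^, → 0.
I use unitron.re on ^, h, s, giving 0.
I use unitron.re on ^, kg, oz, and see 0.
I run unitron.re on -8405, kg, oz, which returns -13448000000000/45359237.
Now I run datewheel.stepdays on -56, → 2124-05-22.
I run unitron.re on -73, MB, KiB, giving -1140625/16.
Using datewheel.closeout(), and see 2124-05-31.
Invoking datewheel.stepdays on 66, — result: 2124-08-05.

Answer: 2124-08-05


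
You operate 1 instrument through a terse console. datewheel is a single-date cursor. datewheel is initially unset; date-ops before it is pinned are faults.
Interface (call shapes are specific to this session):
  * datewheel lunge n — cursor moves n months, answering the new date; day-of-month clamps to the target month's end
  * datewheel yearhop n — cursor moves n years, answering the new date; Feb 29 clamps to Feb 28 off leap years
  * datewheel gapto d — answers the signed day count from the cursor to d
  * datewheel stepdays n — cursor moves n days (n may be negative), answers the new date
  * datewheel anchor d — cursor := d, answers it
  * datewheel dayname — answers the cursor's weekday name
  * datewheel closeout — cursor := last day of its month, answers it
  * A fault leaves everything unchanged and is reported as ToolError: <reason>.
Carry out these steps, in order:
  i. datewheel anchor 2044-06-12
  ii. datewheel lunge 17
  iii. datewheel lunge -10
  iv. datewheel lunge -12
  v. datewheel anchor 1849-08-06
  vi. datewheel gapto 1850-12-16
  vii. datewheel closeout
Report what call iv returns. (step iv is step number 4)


Answer: 2044-01-12

Derivation:
% datewheel anchor 2044-06-12
:: 2044-06-12
% datewheel lunge 17
:: 2045-11-12
% datewheel lunge -10
:: 2045-01-12
% datewheel lunge -12
:: 2044-01-12
% datewheel anchor 1849-08-06
:: 1849-08-06
% datewheel gapto 1850-12-16
:: 497
% datewheel closeout
:: 1849-08-31


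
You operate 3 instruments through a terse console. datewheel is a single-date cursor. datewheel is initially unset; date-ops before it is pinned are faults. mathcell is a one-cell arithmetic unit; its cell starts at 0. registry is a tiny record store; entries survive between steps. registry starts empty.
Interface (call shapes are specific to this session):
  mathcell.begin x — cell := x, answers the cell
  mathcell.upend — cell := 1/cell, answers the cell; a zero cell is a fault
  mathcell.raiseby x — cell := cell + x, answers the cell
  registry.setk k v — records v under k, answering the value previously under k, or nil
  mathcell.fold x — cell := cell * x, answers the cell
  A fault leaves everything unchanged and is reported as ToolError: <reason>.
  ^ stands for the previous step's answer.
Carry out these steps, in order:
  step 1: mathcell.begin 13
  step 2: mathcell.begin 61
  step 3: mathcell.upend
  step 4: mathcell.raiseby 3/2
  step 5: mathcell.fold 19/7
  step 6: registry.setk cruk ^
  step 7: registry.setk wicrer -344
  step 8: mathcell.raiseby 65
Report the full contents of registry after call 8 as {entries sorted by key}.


Answer: {cruk=3515/854, wicrer=-344}

Derivation:
-> begin(x→13)
<- 13
-> begin(x→61)
<- 61
-> upend()
<- 1/61
-> raiseby(x→3/2)
<- 185/122
-> fold(x→19/7)
<- 3515/854
-> setk(k→cruk, v→^)
<- nil
-> setk(k→wicrer, v→-344)
<- nil
-> raiseby(x→65)
<- 59025/854


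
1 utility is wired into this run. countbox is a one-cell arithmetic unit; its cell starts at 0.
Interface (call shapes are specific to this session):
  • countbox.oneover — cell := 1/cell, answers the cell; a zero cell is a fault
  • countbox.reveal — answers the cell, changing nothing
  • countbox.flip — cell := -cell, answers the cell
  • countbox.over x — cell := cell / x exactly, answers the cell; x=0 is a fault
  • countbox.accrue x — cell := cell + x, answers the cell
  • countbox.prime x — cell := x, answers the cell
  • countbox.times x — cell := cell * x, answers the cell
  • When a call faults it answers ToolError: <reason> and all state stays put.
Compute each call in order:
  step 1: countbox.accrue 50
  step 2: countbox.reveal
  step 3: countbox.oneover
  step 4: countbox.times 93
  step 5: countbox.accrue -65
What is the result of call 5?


CALL countbox.accrue[x: 50]
RET  50
CALL countbox.reveal[]
RET  50
CALL countbox.oneover[]
RET  1/50
CALL countbox.times[x: 93]
RET  93/50
CALL countbox.accrue[x: -65]
RET  -3157/50

Answer: -3157/50


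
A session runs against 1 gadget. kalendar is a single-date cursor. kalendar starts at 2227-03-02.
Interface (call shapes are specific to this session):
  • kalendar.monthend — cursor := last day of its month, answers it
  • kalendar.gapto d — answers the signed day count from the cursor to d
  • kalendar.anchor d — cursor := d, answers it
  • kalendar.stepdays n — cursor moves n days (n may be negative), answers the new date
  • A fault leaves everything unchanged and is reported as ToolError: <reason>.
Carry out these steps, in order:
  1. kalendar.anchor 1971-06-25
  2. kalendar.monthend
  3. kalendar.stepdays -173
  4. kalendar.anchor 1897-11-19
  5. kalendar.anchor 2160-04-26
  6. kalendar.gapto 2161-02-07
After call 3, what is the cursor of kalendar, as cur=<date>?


Answer: cur=1971-01-08

Derivation:
CALL kalendar.anchor[d=1971-06-25]
RET  1971-06-25
CALL kalendar.monthend[]
RET  1971-06-30
CALL kalendar.stepdays[n=-173]
RET  1971-01-08
CALL kalendar.anchor[d=1897-11-19]
RET  1897-11-19
CALL kalendar.anchor[d=2160-04-26]
RET  2160-04-26
CALL kalendar.gapto[d=2161-02-07]
RET  287


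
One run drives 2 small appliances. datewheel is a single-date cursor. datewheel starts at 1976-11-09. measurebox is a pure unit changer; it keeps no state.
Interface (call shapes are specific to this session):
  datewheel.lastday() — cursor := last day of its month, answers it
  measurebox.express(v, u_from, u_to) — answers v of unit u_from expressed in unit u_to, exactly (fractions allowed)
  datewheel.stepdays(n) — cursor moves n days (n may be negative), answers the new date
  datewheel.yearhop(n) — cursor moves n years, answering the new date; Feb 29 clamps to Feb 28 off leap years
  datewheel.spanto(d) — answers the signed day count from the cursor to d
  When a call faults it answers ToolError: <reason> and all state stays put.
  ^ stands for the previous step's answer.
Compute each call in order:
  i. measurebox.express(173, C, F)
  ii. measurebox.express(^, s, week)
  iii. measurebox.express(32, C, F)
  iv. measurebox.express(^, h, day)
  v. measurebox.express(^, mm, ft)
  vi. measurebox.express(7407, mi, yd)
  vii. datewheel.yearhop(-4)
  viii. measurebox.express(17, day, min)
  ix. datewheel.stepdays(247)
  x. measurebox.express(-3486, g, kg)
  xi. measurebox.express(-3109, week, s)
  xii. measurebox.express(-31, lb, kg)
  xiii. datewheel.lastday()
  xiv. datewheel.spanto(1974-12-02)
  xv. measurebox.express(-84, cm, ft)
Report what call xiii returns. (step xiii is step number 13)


// measurebox.express(v='173', u_from='C', u_to='F') => 1717/5
// measurebox.express(v='^', u_from='s', u_to='week') => 1717/3024000
// measurebox.express(v='32', u_from='C', u_to='F') => 448/5
// measurebox.express(v='^', u_from='h', u_to='day') => 56/15
// measurebox.express(v='^', u_from='mm', u_to='ft') => 14/1143
// measurebox.express(v='7407', u_from='mi', u_to='yd') => 13036320
// datewheel.yearhop(n='-4') => 1972-11-09
// measurebox.express(v='17', u_from='day', u_to='min') => 24480
// datewheel.stepdays(n='247') => 1973-07-14
// measurebox.express(v='-3486', u_from='g', u_to='kg') => -1743/500
// measurebox.express(v='-3109', u_from='week', u_to='s') => -1880323200
// measurebox.express(v='-31', u_from='lb', u_to='kg') => -1406136347/100000000
// datewheel.lastday() => 1973-07-31
// datewheel.spanto(d='1974-12-02') => 489
// measurebox.express(v='-84', u_from='cm', u_to='ft') => -350/127

Answer: 1973-07-31


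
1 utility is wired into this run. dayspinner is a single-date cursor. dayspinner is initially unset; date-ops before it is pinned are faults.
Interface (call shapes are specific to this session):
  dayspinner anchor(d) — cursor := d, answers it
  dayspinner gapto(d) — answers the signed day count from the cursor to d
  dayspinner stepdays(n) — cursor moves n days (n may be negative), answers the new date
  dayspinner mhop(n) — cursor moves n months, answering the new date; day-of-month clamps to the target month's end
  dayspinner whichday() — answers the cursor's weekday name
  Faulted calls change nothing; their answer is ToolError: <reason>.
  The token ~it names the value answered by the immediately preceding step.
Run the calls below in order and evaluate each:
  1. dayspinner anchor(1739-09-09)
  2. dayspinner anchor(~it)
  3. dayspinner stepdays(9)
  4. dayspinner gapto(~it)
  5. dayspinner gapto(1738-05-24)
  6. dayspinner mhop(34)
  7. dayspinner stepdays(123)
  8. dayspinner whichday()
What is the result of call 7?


Next I call dayspinner anchor(d→1739-09-09), and see 1739-09-09.
I run dayspinner anchor(d→~it), giving 1739-09-09.
I use dayspinner stepdays(n→9), — result: 1739-09-18.
Invoking dayspinner gapto(d→~it), yielding 0.
I call dayspinner gapto(d→1738-05-24), and get -482.
Next I call dayspinner mhop(n→34), — result: 1742-07-18.
Next I call dayspinner stepdays(n→123), — result: 1742-11-18.
Invoking dayspinner whichday(), → Sunday.

Answer: 1742-11-18


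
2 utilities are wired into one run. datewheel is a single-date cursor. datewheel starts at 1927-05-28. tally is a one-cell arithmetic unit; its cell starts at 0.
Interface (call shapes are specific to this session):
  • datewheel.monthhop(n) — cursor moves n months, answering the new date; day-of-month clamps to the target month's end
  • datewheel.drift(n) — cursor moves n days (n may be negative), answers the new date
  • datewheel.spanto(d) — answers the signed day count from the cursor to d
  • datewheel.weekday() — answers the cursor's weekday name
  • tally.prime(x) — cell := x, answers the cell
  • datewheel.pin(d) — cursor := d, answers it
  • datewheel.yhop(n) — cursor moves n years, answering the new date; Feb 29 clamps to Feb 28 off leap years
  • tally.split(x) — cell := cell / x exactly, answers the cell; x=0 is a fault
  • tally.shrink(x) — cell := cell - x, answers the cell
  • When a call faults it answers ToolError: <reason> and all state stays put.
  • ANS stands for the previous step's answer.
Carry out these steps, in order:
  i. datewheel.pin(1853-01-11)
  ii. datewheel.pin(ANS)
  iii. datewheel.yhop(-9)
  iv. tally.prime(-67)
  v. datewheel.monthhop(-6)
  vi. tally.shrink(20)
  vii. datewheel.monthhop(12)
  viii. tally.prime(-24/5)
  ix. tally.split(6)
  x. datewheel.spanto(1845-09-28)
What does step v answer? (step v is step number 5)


Answer: 1843-07-11

Derivation:
I try datewheel.pin with d→1853-01-11, and see 1853-01-11.
Next I call datewheel.pin with d→ANS, and see 1853-01-11.
I call datewheel.yhop with n→-9, and observe 1844-01-11.
Using tally.prime with x→-67, → -67.
Now I run datewheel.monthhop with n→-6: 1843-07-11.
Invoking tally.shrink with x→20, and observe -87.
I try datewheel.monthhop with n→12, and observe 1844-07-11.
Invoking tally.prime with x→-24/5, and observe -24/5.
I invoke tally.split with x→6, and observe -4/5.
Calling datewheel.spanto with d→1845-09-28: 444.


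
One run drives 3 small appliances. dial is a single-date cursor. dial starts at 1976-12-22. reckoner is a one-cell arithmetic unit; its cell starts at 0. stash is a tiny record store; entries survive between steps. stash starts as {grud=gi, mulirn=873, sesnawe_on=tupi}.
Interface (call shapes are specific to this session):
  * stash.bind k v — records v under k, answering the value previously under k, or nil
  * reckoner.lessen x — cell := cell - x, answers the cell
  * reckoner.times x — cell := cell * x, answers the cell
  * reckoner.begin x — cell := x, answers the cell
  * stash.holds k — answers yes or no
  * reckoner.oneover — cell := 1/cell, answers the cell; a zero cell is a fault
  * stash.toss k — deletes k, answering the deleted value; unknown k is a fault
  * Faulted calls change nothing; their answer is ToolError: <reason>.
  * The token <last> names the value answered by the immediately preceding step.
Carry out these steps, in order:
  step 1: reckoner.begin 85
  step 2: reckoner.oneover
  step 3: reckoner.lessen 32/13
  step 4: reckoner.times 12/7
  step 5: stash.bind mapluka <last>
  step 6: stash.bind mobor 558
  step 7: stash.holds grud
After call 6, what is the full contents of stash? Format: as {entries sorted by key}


CALL reckoner.begin[x='85']
RET  85
CALL reckoner.oneover[]
RET  1/85
CALL reckoner.lessen[x='32/13']
RET  -2707/1105
CALL reckoner.times[x='12/7']
RET  -32484/7735
CALL stash.bind[k='mapluka'; v='<last>']
RET  nil
CALL stash.bind[k='mobor'; v='558']
RET  nil
CALL stash.holds[k='grud']
RET  yes

Answer: {grud=gi, mapluka=-32484/7735, mobor=558, mulirn=873, sesnawe_on=tupi}


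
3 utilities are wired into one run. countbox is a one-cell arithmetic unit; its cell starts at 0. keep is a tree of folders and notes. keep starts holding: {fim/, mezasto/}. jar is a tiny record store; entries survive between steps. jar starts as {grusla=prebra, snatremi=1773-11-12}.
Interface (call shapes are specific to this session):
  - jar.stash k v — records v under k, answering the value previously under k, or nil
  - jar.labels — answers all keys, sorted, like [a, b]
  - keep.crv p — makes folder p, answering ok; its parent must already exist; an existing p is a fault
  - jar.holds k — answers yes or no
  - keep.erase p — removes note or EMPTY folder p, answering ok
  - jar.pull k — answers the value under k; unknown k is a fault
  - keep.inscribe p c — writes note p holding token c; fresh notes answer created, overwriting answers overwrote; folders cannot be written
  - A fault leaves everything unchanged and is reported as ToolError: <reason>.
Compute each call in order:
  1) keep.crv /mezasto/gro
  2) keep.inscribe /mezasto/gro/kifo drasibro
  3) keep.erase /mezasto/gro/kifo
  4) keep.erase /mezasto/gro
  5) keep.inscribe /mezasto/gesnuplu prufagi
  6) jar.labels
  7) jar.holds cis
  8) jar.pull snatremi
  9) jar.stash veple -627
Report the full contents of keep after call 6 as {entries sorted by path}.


Using crv passing p=/mezasto/gro, which returns ok.
Next I call inscribe passing p=/mezasto/gro/kifo, c=drasibro, and observe created.
Using erase passing p=/mezasto/gro/kifo, and see ok.
I invoke erase passing p=/mezasto/gro, and observe ok.
I try inscribe passing p=/mezasto/gesnuplu, c=prufagi, which returns created.
I use labels, giving [grusla, snatremi].
Calling holds passing k=cis, and get no.
Invoking pull passing k=snatremi, — result: 1773-11-12.
I use stash passing k=veple, v=-627, — result: nil.

Answer: {fim/, mezasto/, mezasto/gesnuplu=prufagi}


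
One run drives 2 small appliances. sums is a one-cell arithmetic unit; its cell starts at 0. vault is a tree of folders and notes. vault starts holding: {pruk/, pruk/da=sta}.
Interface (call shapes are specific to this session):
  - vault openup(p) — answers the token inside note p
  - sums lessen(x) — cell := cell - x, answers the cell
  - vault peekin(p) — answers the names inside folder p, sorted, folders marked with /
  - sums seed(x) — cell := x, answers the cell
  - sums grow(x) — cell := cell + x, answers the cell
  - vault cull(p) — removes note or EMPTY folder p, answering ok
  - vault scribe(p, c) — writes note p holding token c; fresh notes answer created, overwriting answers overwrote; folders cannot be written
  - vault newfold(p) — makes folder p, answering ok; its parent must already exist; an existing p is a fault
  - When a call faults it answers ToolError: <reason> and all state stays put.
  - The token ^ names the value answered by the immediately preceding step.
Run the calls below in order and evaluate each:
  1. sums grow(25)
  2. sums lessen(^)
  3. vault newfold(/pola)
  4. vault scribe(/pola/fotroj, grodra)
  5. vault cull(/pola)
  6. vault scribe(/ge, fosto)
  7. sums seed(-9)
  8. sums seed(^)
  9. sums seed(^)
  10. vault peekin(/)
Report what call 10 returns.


Answer: [ge, pola/, pruk/]

Derivation:
I invoke sums grow using x→25, — result: 25.
I call sums lessen using x→^, and get 0.
Now I run vault newfold using p→/pola, — result: ok.
I run vault scribe using p→/pola/fotroj, c→grodra, giving created.
Calling vault cull using p→/pola, and see ToolError: not empty.
Calling vault scribe using p→/ge, c→fosto, giving created.
Next I call sums seed using x→-9, and see -9.
Invoking sums seed using x→^, which returns -9.
Calling sums seed using x→^, and get -9.
I call vault peekin using p→/: [ge, pola/, pruk/].
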